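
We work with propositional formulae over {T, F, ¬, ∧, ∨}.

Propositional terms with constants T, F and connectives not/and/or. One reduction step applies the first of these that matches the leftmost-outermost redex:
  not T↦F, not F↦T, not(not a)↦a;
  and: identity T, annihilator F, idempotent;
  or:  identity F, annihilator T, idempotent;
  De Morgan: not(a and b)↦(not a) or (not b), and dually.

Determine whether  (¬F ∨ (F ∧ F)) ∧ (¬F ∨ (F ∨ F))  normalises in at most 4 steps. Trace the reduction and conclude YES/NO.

  start: (¬F ∨ (F ∧ F)) ∧ (¬F ∨ (F ∨ F))
  step 1: (T ∨ (F ∧ F)) ∧ (¬F ∨ (F ∨ F))
  step 2: T ∧ (¬F ∨ (F ∨ F))
  step 3: ¬F ∨ (F ∨ F)
  step 4: T ∨ (F ∨ F)

Answer: NO — after 4 steps the term is T ∨ (F ∨ F), not yet normal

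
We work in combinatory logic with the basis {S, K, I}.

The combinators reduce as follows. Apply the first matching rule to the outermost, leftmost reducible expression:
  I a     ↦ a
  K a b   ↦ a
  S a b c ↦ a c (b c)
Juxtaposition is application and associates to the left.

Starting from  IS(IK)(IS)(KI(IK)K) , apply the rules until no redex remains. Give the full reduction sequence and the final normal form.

  start: IS(IK)(IS)(KI(IK)K)
  →1  S(IK)(IS)(KI(IK)K)
  →2  IK(KI(IK)K)(IS(KI(IK)K))
  →3  K(KI(IK)K)(IS(KI(IK)K))
  →4  KI(IK)K
  →5  IK
  →6  K

Answer: normal form = K  (in 6 steps)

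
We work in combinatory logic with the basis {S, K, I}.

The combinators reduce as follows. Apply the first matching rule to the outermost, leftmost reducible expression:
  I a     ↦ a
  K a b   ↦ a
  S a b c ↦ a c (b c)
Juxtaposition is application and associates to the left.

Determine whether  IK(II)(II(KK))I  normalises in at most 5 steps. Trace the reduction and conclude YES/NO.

Answer: YES — reaches normal form I in 4 ≤ 5 steps

Reduction:
  start: IK(II)(II(KK))I
  step 1: K(II)(II(KK))I
  step 2: III
  step 3: II
  step 4: I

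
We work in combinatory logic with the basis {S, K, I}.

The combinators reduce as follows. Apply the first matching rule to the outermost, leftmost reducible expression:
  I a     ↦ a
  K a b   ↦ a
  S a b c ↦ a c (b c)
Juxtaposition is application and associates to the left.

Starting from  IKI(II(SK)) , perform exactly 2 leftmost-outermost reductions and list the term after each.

  start: IKI(II(SK))
  step 1: KI(II(SK))
  step 2: I

Answer: after 2 steps: I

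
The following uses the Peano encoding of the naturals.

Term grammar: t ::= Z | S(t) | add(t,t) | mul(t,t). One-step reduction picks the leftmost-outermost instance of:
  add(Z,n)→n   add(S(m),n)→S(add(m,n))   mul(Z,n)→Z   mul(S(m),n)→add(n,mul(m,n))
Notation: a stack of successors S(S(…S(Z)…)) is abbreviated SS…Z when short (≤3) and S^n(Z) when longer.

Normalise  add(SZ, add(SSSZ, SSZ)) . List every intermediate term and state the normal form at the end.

  start: add(SZ, add(SSSZ, SSZ))
  →1  S(add(Z, add(SSSZ, SSZ)))
  →2  S(add(SSSZ, SSZ))
  →3  S(S(add(SSZ, SSZ)))
  →4  S(S(S(add(SZ, SSZ))))
  →5  S(S(S(S(add(Z, SSZ)))))
  →6  S^6(Z)

Answer: normal form = S^6(Z)  (in 6 steps)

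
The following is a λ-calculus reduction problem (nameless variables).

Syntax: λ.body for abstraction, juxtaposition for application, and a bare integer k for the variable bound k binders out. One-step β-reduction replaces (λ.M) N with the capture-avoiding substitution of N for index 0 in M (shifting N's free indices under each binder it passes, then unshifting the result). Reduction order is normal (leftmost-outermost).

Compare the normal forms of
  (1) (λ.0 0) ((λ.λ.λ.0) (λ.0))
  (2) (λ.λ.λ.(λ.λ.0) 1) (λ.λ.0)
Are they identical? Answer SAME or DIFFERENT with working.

Answer: DIFFERENT — A ⇓ λ.0, B ⇓ λ.λ.λ.0

Working:
Term A:
  start: (λ.0 0) ((λ.λ.λ.0) (λ.0))
  step 1: (λ.λ.λ.0) (λ.0) ((λ.λ.λ.0) (λ.0))
  step 2: (λ.λ.0) ((λ.λ.λ.0) (λ.0))
  step 3: λ.0

Term B:
  start: (λ.λ.λ.(λ.λ.0) 1) (λ.λ.0)
  step 1: λ.λ.(λ.λ.0) 1
  step 2: λ.λ.λ.0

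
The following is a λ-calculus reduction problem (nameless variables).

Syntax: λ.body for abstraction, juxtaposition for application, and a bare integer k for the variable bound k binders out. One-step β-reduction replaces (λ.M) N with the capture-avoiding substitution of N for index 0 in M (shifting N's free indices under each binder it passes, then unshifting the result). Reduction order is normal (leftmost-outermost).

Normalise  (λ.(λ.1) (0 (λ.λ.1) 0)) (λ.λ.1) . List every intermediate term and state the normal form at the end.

  start: (λ.(λ.1) (0 (λ.λ.1) 0)) (λ.λ.1)
  →1  (λ.λ.λ.1) ((λ.λ.1) (λ.λ.1) (λ.λ.1))
  →2  λ.λ.1

Answer: normal form = λ.λ.1  (in 2 steps)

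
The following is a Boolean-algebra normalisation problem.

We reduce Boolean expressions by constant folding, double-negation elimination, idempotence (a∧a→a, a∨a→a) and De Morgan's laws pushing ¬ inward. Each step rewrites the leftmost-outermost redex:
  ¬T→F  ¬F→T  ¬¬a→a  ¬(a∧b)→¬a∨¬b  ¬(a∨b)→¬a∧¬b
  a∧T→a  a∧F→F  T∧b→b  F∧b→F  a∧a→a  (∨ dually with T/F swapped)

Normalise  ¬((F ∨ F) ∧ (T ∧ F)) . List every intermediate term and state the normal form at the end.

Answer: normal form = T  (in 5 steps)

Derivation:
  start: ¬((F ∨ F) ∧ (T ∧ F))
  step 1: ¬(F ∨ F) ∨ ¬(T ∧ F)
  step 2: (¬F ∧ ¬F) ∨ ¬(T ∧ F)
  step 3: ¬F ∨ ¬(T ∧ F)
  step 4: T ∨ ¬(T ∧ F)
  step 5: T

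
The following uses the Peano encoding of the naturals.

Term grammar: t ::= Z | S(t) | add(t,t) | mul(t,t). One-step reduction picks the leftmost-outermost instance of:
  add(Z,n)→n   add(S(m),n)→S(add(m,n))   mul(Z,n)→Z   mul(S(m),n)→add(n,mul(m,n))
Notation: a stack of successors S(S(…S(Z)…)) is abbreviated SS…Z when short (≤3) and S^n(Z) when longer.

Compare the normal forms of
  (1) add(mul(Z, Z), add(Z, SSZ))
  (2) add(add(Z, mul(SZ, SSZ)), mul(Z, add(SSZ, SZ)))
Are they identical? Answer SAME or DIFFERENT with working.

Answer: SAME — A ⇓ SSZ, B ⇓ SSZ

Working:
Term A:
  start: add(mul(Z, Z), add(Z, SSZ))
  step 1: add(Z, add(Z, SSZ))
  step 2: add(Z, SSZ)
  step 3: SSZ

Term B:
  start: add(add(Z, mul(SZ, SSZ)), mul(Z, add(SSZ, SZ)))
  step 1: add(mul(SZ, SSZ), mul(Z, add(SSZ, SZ)))
  step 2: add(add(SSZ, mul(Z, SSZ)), mul(Z, add(SSZ, SZ)))
  step 3: add(S(add(SZ, mul(Z, SSZ))), mul(Z, add(SSZ, SZ)))
  step 4: S(add(add(SZ, mul(Z, SSZ)), mul(Z, add(SSZ, SZ))))
  step 5: S(add(S(add(Z, mul(Z, SSZ))), mul(Z, add(SSZ, SZ))))
  step 6: S(S(add(add(Z, mul(Z, SSZ)), mul(Z, add(SSZ, SZ)))))
  step 7: S(S(add(mul(Z, SSZ), mul(Z, add(SSZ, SZ)))))
  step 8: S(S(add(Z, mul(Z, add(SSZ, SZ)))))
  step 9: S(S(mul(Z, add(SSZ, SZ))))
  step 10: SSZ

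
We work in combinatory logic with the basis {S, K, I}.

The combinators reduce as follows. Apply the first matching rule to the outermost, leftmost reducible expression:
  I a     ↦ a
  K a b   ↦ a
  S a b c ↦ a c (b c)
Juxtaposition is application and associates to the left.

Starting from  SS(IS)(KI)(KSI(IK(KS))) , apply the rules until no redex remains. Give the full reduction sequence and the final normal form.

  start: SS(IS)(KI)(KSI(IK(KS)))
  step 1: S(KI)(IS(KI))(KSI(IK(KS)))
  step 2: KI(KSI(IK(KS)))(IS(KI)(KSI(IK(KS))))
  step 3: I(IS(KI)(KSI(IK(KS))))
  step 4: IS(KI)(KSI(IK(KS)))
  step 5: S(KI)(KSI(IK(KS)))
  step 6: S(KI)(S(IK(KS)))
  step 7: S(KI)(S(K(KS)))

Answer: normal form = S(KI)(S(K(KS)))  (in 7 steps)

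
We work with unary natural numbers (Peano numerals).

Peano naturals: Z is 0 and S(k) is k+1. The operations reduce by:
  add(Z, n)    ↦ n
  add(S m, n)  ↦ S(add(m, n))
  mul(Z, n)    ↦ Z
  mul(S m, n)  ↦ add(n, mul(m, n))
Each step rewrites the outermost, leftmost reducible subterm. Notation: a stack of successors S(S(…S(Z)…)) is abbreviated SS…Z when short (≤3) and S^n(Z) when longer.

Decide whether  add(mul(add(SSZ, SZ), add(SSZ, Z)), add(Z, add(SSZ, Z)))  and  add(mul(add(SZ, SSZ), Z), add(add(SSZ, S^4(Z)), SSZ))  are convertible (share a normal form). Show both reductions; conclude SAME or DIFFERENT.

Term A:
  start: add(mul(add(SSZ, SZ), add(SSZ, Z)), add(Z, add(SSZ, Z)))
  →1  add(mul(S(add(SZ, SZ)), add(SSZ, Z)), add(Z, add(SSZ, Z)))
  →2  add(add(add(SSZ, Z), mul(add(SZ, SZ), add(SSZ, Z))), add(Z, add(SSZ, Z)))
  →3  add(add(S(add(SZ, Z)), mul(add(SZ, SZ), add(SSZ, Z))), add(Z, add(SSZ, Z)))
  →4  add(S(add(add(SZ, Z), mul(add(SZ, SZ), add(SSZ, Z)))), add(Z, add(SSZ, Z)))
  →5  S(add(add(add(SZ, Z), mul(add(SZ, SZ), add(SSZ, Z))), add(Z, add(SSZ, Z))))
  →6  S(add(add(S(add(Z, Z)), mul(add(SZ, SZ), add(SSZ, Z))), add(Z, add(SSZ, Z))))
  →7  S(add(S(add(add(Z, Z), mul(add(SZ, SZ), add(SSZ, Z)))), add(Z, add(SSZ, Z))))
  →8  S(S(add(add(add(Z, Z), mul(add(SZ, SZ), add(SSZ, Z))), add(Z, add(SSZ, Z)))))
  →9  S(S(add(add(Z, mul(add(SZ, SZ), add(SSZ, Z))), add(Z, add(SSZ, Z)))))
  →10  S(S(add(mul(add(SZ, SZ), add(SSZ, Z)), add(Z, add(SSZ, Z)))))
  →11  S(S(add(mul(S(add(Z, SZ)), add(SSZ, Z)), add(Z, add(SSZ, Z)))))
  →12  S(S(add(add(add(SSZ, Z), mul(add(Z, SZ), add(SSZ, Z))), add(Z, add(SSZ, Z)))))
  →13  S(S(add(add(S(add(SZ, Z)), mul(add(Z, SZ), add(SSZ, Z))), add(Z, add(SSZ, Z)))))
  →14  S(S(add(S(add(add(SZ, Z), mul(add(Z, SZ), add(SSZ, Z)))), add(Z, add(SSZ, Z)))))
  →15  S(S(S(add(add(add(SZ, Z), mul(add(Z, SZ), add(SSZ, Z))), add(Z, add(SSZ, Z))))))
  →16  S(S(S(add(add(S(add(Z, Z)), mul(add(Z, SZ), add(SSZ, Z))), add(Z, add(SSZ, Z))))))
  →17  S(S(S(add(S(add(add(Z, Z), mul(add(Z, SZ), add(SSZ, Z)))), add(Z, add(SSZ, Z))))))
  →18  S(S(S(S(add(add(add(Z, Z), mul(add(Z, SZ), add(SSZ, Z))), add(Z, add(SSZ, Z)))))))
  →19  S(S(S(S(add(add(Z, mul(add(Z, SZ), add(SSZ, Z))), add(Z, add(SSZ, Z)))))))
  →20  S(S(S(S(add(mul(add(Z, SZ), add(SSZ, Z)), add(Z, add(SSZ, Z)))))))
  →21  S(S(S(S(add(mul(SZ, add(SSZ, Z)), add(Z, add(SSZ, Z)))))))
  →22  S(S(S(S(add(add(add(SSZ, Z), mul(Z, add(SSZ, Z))), add(Z, add(SSZ, Z)))))))
  →23  S(S(S(S(add(add(S(add(SZ, Z)), mul(Z, add(SSZ, Z))), add(Z, add(SSZ, Z)))))))
  →24  S(S(S(S(add(S(add(add(SZ, Z), mul(Z, add(SSZ, Z)))), add(Z, add(SSZ, Z)))))))
  →25  S(S(S(S(S(add(add(add(SZ, Z), mul(Z, add(SSZ, Z))), add(Z, add(SSZ, Z))))))))
  →26  S(S(S(S(S(add(add(S(add(Z, Z)), mul(Z, add(SSZ, Z))), add(Z, add(SSZ, Z))))))))
  →27  S(S(S(S(S(add(S(add(add(Z, Z), mul(Z, add(SSZ, Z)))), add(Z, add(SSZ, Z))))))))
  →28  S(S(S(S(S(S(add(add(add(Z, Z), mul(Z, add(SSZ, Z))), add(Z, add(SSZ, Z)))))))))
  →29  S(S(S(S(S(S(add(add(Z, mul(Z, add(SSZ, Z))), add(Z, add(SSZ, Z)))))))))
  →30  S(S(S(S(S(S(add(mul(Z, add(SSZ, Z)), add(Z, add(SSZ, Z)))))))))
  →31  S(S(S(S(S(S(add(Z, add(Z, add(SSZ, Z)))))))))
  →32  S(S(S(S(S(S(add(Z, add(SSZ, Z))))))))
  →33  S(S(S(S(S(S(add(SSZ, Z)))))))
  →34  S(S(S(S(S(S(S(add(SZ, Z))))))))
  →35  S(S(S(S(S(S(S(S(add(Z, Z)))))))))
  →36  S^8(Z)

Term B:
  start: add(mul(add(SZ, SSZ), Z), add(add(SSZ, S^4(Z)), SSZ))
  →1  add(mul(S(add(Z, SSZ)), Z), add(add(SSZ, S^4(Z)), SSZ))
  →2  add(add(Z, mul(add(Z, SSZ), Z)), add(add(SSZ, S^4(Z)), SSZ))
  →3  add(mul(add(Z, SSZ), Z), add(add(SSZ, S^4(Z)), SSZ))
  →4  add(mul(SSZ, Z), add(add(SSZ, S^4(Z)), SSZ))
  →5  add(add(Z, mul(SZ, Z)), add(add(SSZ, S^4(Z)), SSZ))
  →6  add(mul(SZ, Z), add(add(SSZ, S^4(Z)), SSZ))
  →7  add(add(Z, mul(Z, Z)), add(add(SSZ, S^4(Z)), SSZ))
  →8  add(mul(Z, Z), add(add(SSZ, S^4(Z)), SSZ))
  →9  add(Z, add(add(SSZ, S^4(Z)), SSZ))
  →10  add(add(SSZ, S^4(Z)), SSZ)
  →11  add(S(add(SZ, S^4(Z))), SSZ)
  →12  S(add(add(SZ, S^4(Z)), SSZ))
  →13  S(add(S(add(Z, S^4(Z))), SSZ))
  →14  S(S(add(add(Z, S^4(Z)), SSZ)))
  →15  S(S(add(S^4(Z), SSZ)))
  →16  S(S(S(add(SSSZ, SSZ))))
  →17  S(S(S(S(add(SSZ, SSZ)))))
  →18  S(S(S(S(S(add(SZ, SSZ))))))
  →19  S(S(S(S(S(S(add(Z, SSZ)))))))
  →20  S^8(Z)

Answer: SAME — A ⇓ S^8(Z), B ⇓ S^8(Z)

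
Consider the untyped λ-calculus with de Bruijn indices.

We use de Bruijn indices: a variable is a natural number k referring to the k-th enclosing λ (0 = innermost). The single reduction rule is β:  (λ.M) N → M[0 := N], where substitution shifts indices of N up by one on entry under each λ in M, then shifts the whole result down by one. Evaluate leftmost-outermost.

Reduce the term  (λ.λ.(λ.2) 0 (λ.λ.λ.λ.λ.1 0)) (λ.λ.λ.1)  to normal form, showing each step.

  start: (λ.λ.(λ.2) 0 (λ.λ.λ.λ.λ.1 0)) (λ.λ.λ.1)
  step 1: λ.(λ.λ.λ.λ.1) 0 (λ.λ.λ.λ.λ.1 0)
  step 2: λ.(λ.λ.λ.1) (λ.λ.λ.λ.λ.1 0)
  step 3: λ.λ.λ.1

Answer: normal form = λ.λ.λ.1  (in 3 steps)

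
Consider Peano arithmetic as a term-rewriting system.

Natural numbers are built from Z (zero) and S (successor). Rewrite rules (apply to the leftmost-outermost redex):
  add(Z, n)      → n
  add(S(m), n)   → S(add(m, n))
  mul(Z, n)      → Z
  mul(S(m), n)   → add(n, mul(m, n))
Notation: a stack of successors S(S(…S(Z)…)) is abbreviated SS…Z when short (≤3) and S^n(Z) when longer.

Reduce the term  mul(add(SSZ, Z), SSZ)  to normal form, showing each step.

  start: mul(add(SSZ, Z), SSZ)
  [1] mul(S(add(SZ, Z)), SSZ)
  [2] add(SSZ, mul(add(SZ, Z), SSZ))
  [3] S(add(SZ, mul(add(SZ, Z), SSZ)))
  [4] S(S(add(Z, mul(add(SZ, Z), SSZ))))
  [5] S(S(mul(add(SZ, Z), SSZ)))
  [6] S(S(mul(S(add(Z, Z)), SSZ)))
  [7] S(S(add(SSZ, mul(add(Z, Z), SSZ))))
  [8] S(S(S(add(SZ, mul(add(Z, Z), SSZ)))))
  [9] S(S(S(S(add(Z, mul(add(Z, Z), SSZ))))))
  [10] S(S(S(S(mul(add(Z, Z), SSZ)))))
  [11] S(S(S(S(mul(Z, SSZ)))))
  [12] S^4(Z)

Answer: normal form = S^4(Z)  (in 12 steps)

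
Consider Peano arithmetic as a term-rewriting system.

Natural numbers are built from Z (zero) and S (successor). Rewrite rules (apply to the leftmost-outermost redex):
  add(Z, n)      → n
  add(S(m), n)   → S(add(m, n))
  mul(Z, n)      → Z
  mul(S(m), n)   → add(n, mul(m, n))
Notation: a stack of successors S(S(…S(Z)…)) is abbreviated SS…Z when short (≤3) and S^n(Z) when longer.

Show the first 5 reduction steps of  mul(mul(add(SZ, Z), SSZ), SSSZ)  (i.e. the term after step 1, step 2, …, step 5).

Answer: after 5 steps: S(add(SSZ, mul(add(SZ, mul(add(Z, Z), SSZ)), SSSZ)))

Working:
  start: mul(mul(add(SZ, Z), SSZ), SSSZ)
  [1] mul(mul(S(add(Z, Z)), SSZ), SSSZ)
  [2] mul(add(SSZ, mul(add(Z, Z), SSZ)), SSSZ)
  [3] mul(S(add(SZ, mul(add(Z, Z), SSZ))), SSSZ)
  [4] add(SSSZ, mul(add(SZ, mul(add(Z, Z), SSZ)), SSSZ))
  [5] S(add(SSZ, mul(add(SZ, mul(add(Z, Z), SSZ)), SSSZ)))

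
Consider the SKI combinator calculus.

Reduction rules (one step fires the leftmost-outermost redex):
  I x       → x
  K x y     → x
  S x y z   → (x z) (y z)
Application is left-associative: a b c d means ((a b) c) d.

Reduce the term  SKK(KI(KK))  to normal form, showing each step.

  start: SKK(KI(KK))
  [1] K(KI(KK))(K(KI(KK)))
  [2] KI(KK)
  [3] I

Answer: normal form = I  (in 3 steps)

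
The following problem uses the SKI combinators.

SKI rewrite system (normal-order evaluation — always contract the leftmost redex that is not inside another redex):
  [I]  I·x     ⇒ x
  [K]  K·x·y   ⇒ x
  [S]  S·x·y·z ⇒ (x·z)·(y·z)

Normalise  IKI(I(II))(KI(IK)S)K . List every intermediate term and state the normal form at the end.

  start: IKI(I(II))(KI(IK)S)K
  →1  KI(I(II))(KI(IK)S)K
  →2  I(KI(IK)S)K
  →3  KI(IK)SK
  →4  ISK
  →5  SK

Answer: normal form = SK  (in 5 steps)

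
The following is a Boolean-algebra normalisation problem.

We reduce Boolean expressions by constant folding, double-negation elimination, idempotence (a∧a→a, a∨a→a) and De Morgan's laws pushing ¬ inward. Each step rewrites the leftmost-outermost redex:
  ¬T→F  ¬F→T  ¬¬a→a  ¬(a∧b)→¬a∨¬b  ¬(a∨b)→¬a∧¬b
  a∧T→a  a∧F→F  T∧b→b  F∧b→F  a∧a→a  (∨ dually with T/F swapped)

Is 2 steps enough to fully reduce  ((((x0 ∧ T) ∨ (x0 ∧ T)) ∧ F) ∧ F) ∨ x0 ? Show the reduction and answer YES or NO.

Answer: YES — reaches normal form x0 in 2 ≤ 2 steps

Working:
  start: ((((x0 ∧ T) ∨ (x0 ∧ T)) ∧ F) ∧ F) ∨ x0
  [1] F ∨ x0
  [2] x0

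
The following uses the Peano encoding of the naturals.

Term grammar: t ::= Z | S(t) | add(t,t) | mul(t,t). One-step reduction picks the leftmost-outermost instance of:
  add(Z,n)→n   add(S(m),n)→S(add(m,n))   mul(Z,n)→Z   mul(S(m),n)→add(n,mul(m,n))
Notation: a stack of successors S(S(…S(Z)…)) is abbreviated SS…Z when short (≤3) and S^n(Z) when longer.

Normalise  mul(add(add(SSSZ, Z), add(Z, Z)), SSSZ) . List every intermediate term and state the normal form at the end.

Answer: normal form = S^9(Z)  (in 25 steps)

Derivation:
  start: mul(add(add(SSSZ, Z), add(Z, Z)), SSSZ)
  step 1: mul(add(S(add(SSZ, Z)), add(Z, Z)), SSSZ)
  step 2: mul(S(add(add(SSZ, Z), add(Z, Z))), SSSZ)
  step 3: add(SSSZ, mul(add(add(SSZ, Z), add(Z, Z)), SSSZ))
  step 4: S(add(SSZ, mul(add(add(SSZ, Z), add(Z, Z)), SSSZ)))
  step 5: S(S(add(SZ, mul(add(add(SSZ, Z), add(Z, Z)), SSSZ))))
  step 6: S(S(S(add(Z, mul(add(add(SSZ, Z), add(Z, Z)), SSSZ)))))
  step 7: S(S(S(mul(add(add(SSZ, Z), add(Z, Z)), SSSZ))))
  step 8: S(S(S(mul(add(S(add(SZ, Z)), add(Z, Z)), SSSZ))))
  step 9: S(S(S(mul(S(add(add(SZ, Z), add(Z, Z))), SSSZ))))
  step 10: S(S(S(add(SSSZ, mul(add(add(SZ, Z), add(Z, Z)), SSSZ)))))
  step 11: S(S(S(S(add(SSZ, mul(add(add(SZ, Z), add(Z, Z)), SSSZ))))))
  step 12: S(S(S(S(S(add(SZ, mul(add(add(SZ, Z), add(Z, Z)), SSSZ)))))))
  step 13: S(S(S(S(S(S(add(Z, mul(add(add(SZ, Z), add(Z, Z)), SSSZ))))))))
  step 14: S(S(S(S(S(S(mul(add(add(SZ, Z), add(Z, Z)), SSSZ)))))))
  step 15: S(S(S(S(S(S(mul(add(S(add(Z, Z)), add(Z, Z)), SSSZ)))))))
  step 16: S(S(S(S(S(S(mul(S(add(add(Z, Z), add(Z, Z))), SSSZ)))))))
  step 17: S(S(S(S(S(S(add(SSSZ, mul(add(add(Z, Z), add(Z, Z)), SSSZ))))))))
  step 18: S(S(S(S(S(S(S(add(SSZ, mul(add(add(Z, Z), add(Z, Z)), SSSZ)))))))))
  step 19: S(S(S(S(S(S(S(S(add(SZ, mul(add(add(Z, Z), add(Z, Z)), SSSZ))))))))))
  step 20: S(S(S(S(S(S(S(S(S(add(Z, mul(add(add(Z, Z), add(Z, Z)), SSSZ)))))))))))
  step 21: S(S(S(S(S(S(S(S(S(mul(add(add(Z, Z), add(Z, Z)), SSSZ))))))))))
  step 22: S(S(S(S(S(S(S(S(S(mul(add(Z, add(Z, Z)), SSSZ))))))))))
  step 23: S(S(S(S(S(S(S(S(S(mul(add(Z, Z), SSSZ))))))))))
  step 24: S(S(S(S(S(S(S(S(S(mul(Z, SSSZ))))))))))
  step 25: S^9(Z)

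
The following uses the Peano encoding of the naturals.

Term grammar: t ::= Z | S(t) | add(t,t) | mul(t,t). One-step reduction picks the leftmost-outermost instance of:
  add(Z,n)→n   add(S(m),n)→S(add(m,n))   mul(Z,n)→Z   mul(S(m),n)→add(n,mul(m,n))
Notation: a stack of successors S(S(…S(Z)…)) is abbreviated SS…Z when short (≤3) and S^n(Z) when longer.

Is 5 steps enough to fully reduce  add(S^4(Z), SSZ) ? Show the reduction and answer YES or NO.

  start: add(S^4(Z), SSZ)
  [1] S(add(SSSZ, SSZ))
  [2] S(S(add(SSZ, SSZ)))
  [3] S(S(S(add(SZ, SSZ))))
  [4] S(S(S(S(add(Z, SSZ)))))
  [5] S^6(Z)

Answer: YES — reaches normal form S^6(Z) in 5 ≤ 5 steps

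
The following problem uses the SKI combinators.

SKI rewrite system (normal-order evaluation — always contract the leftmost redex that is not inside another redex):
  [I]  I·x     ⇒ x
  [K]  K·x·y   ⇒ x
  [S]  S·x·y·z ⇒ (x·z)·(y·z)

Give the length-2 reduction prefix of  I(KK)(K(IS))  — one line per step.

Answer: after 2 steps: K

Derivation:
  start: I(KK)(K(IS))
  step 1: KK(K(IS))
  step 2: K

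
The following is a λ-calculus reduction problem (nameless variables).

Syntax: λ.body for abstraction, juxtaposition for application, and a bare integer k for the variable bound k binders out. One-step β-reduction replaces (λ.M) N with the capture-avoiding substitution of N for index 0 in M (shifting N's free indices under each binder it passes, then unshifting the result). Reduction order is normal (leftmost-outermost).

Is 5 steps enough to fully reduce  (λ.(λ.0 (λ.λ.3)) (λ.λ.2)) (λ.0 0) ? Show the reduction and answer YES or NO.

Answer: YES — reaches normal form λ.λ.0 0 in 3 ≤ 5 steps

Derivation:
  start: (λ.(λ.0 (λ.λ.3)) (λ.λ.2)) (λ.0 0)
  [1] (λ.0 (λ.λ.λ.0 0)) (λ.λ.λ.0 0)
  [2] (λ.λ.λ.0 0) (λ.λ.λ.0 0)
  [3] λ.λ.0 0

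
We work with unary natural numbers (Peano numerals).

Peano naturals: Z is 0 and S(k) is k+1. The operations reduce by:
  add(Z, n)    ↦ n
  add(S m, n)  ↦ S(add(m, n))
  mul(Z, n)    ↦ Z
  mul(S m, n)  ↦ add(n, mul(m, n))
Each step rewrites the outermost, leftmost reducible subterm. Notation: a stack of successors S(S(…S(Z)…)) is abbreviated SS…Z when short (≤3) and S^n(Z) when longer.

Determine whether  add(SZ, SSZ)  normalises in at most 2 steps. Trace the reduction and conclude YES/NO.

Answer: YES — reaches normal form SSSZ in 2 ≤ 2 steps

Derivation:
  start: add(SZ, SSZ)
  →1  S(add(Z, SSZ))
  →2  SSSZ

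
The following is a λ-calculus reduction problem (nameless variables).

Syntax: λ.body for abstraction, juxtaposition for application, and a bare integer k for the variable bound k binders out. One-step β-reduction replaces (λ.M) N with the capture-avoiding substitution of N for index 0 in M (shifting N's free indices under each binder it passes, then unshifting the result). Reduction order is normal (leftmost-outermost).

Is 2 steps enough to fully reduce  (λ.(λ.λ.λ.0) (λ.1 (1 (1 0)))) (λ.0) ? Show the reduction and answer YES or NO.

  start: (λ.(λ.λ.λ.0) (λ.1 (1 (1 0)))) (λ.0)
  [1] (λ.λ.λ.0) (λ.(λ.0) ((λ.0) ((λ.0) 0)))
  [2] λ.λ.0

Answer: YES — reaches normal form λ.λ.0 in 2 ≤ 2 steps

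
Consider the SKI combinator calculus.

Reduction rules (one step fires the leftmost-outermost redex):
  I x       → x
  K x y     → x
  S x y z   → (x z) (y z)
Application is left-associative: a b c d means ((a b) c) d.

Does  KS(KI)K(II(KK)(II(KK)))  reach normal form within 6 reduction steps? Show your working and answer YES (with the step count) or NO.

  start: KS(KI)K(II(KK)(II(KK)))
  [1] SK(II(KK)(II(KK)))
  [2] SK(I(KK)(II(KK)))
  [3] SK(KK(II(KK)))
  [4] SKK

Answer: YES — reaches normal form SKK in 4 ≤ 6 steps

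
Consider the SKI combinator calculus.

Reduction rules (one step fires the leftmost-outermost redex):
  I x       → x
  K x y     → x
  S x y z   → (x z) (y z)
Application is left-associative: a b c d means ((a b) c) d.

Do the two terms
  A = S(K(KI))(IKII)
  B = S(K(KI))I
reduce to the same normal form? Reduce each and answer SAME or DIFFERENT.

Term A:
  start: S(K(KI))(IKII)
  →1  S(K(KI))(KII)
  →2  S(K(KI))I

Term B:
  start: S(K(KI))I

Answer: SAME — A ⇓ S(K(KI))I, B ⇓ S(K(KI))I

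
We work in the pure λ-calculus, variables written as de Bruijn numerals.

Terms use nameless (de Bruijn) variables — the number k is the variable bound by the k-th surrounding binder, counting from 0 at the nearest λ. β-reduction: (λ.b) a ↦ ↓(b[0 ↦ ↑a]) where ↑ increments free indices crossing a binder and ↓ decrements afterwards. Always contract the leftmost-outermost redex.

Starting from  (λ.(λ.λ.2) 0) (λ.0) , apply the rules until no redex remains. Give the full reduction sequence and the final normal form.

Answer: normal form = λ.λ.0  (in 2 steps)

Reduction:
  start: (λ.(λ.λ.2) 0) (λ.0)
  step 1: (λ.λ.λ.0) (λ.0)
  step 2: λ.λ.0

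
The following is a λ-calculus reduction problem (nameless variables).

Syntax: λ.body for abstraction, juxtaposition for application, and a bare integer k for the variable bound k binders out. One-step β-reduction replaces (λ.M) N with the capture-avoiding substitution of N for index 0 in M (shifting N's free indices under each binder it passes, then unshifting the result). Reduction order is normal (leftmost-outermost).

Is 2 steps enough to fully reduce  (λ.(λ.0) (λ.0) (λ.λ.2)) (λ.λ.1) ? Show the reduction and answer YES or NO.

  start: (λ.(λ.0) (λ.0) (λ.λ.2)) (λ.λ.1)
  [1] (λ.0) (λ.0) (λ.λ.λ.λ.1)
  [2] (λ.0) (λ.λ.λ.λ.1)

Answer: NO — after 2 steps the term is (λ.0) (λ.λ.λ.λ.1), not yet normal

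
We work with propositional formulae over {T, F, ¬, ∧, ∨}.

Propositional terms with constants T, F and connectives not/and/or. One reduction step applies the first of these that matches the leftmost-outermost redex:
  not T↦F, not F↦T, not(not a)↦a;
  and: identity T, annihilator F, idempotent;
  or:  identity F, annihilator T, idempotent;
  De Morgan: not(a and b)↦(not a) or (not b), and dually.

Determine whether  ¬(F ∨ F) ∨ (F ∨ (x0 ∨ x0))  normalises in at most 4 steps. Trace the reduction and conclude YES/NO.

  start: ¬(F ∨ F) ∨ (F ∨ (x0 ∨ x0))
  [1] (¬F ∧ ¬F) ∨ (F ∨ (x0 ∨ x0))
  [2] ¬F ∨ (F ∨ (x0 ∨ x0))
  [3] T ∨ (F ∨ (x0 ∨ x0))
  [4] T

Answer: YES — reaches normal form T in 4 ≤ 4 steps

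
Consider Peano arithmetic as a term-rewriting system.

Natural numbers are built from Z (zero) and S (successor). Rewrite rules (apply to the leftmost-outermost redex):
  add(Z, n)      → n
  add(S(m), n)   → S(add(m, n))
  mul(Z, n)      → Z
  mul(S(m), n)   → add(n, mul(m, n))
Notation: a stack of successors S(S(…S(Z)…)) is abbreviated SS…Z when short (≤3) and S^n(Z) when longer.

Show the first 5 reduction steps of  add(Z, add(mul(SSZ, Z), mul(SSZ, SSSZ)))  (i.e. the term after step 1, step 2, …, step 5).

Answer: after 5 steps: add(mul(Z, Z), mul(SSZ, SSSZ))

Derivation:
  start: add(Z, add(mul(SSZ, Z), mul(SSZ, SSSZ)))
  →1  add(mul(SSZ, Z), mul(SSZ, SSSZ))
  →2  add(add(Z, mul(SZ, Z)), mul(SSZ, SSSZ))
  →3  add(mul(SZ, Z), mul(SSZ, SSSZ))
  →4  add(add(Z, mul(Z, Z)), mul(SSZ, SSSZ))
  →5  add(mul(Z, Z), mul(SSZ, SSSZ))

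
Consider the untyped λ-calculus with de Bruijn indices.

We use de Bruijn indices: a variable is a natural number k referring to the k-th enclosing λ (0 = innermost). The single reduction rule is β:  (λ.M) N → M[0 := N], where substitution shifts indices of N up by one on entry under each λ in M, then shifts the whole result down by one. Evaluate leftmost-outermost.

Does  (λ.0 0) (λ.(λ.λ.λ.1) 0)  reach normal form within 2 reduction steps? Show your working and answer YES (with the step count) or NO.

  start: (λ.0 0) (λ.(λ.λ.λ.1) 0)
  [1] (λ.(λ.λ.λ.1) 0) (λ.(λ.λ.λ.1) 0)
  [2] (λ.λ.λ.1) (λ.(λ.λ.λ.1) 0)

Answer: NO — after 2 steps the term is (λ.λ.λ.1) (λ.(λ.λ.λ.1) 0), not yet normal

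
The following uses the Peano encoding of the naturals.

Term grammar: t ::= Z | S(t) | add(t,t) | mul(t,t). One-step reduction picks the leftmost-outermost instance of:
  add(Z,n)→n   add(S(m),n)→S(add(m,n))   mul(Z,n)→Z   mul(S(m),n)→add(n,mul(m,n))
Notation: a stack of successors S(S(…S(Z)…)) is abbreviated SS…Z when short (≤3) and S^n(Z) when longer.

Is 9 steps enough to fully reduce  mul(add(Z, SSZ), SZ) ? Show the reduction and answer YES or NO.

  start: mul(add(Z, SSZ), SZ)
  [1] mul(SSZ, SZ)
  [2] add(SZ, mul(SZ, SZ))
  [3] S(add(Z, mul(SZ, SZ)))
  [4] S(mul(SZ, SZ))
  [5] S(add(SZ, mul(Z, SZ)))
  [6] S(S(add(Z, mul(Z, SZ))))
  [7] S(S(mul(Z, SZ)))
  [8] SSZ

Answer: YES — reaches normal form SSZ in 8 ≤ 9 steps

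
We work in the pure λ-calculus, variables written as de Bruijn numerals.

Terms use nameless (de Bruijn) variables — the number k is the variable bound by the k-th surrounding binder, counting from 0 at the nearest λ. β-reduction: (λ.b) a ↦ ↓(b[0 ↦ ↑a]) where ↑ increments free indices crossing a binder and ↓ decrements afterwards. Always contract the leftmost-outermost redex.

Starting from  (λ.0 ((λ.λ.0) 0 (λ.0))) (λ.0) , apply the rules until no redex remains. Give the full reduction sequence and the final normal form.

  start: (λ.0 ((λ.λ.0) 0 (λ.0))) (λ.0)
  step 1: (λ.0) ((λ.λ.0) (λ.0) (λ.0))
  step 2: (λ.λ.0) (λ.0) (λ.0)
  step 3: (λ.0) (λ.0)
  step 4: λ.0

Answer: normal form = λ.0  (in 4 steps)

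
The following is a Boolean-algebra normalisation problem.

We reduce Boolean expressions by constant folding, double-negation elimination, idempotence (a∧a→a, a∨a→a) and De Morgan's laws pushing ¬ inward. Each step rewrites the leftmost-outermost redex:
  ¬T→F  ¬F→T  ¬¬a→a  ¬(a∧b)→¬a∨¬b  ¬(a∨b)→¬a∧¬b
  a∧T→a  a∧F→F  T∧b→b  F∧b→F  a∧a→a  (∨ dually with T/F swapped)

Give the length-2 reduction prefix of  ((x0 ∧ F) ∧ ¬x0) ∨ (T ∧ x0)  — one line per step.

Answer: after 2 steps: F ∨ (T ∧ x0)

Working:
  start: ((x0 ∧ F) ∧ ¬x0) ∨ (T ∧ x0)
  →1  (F ∧ ¬x0) ∨ (T ∧ x0)
  →2  F ∨ (T ∧ x0)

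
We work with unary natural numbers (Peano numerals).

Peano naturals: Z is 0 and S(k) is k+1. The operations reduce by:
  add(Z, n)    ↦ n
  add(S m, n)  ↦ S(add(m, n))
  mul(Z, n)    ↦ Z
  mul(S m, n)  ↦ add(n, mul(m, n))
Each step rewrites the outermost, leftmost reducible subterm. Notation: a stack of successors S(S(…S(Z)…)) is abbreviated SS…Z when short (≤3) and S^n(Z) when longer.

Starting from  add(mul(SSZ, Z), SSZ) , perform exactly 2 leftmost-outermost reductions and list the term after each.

Answer: after 2 steps: add(mul(SZ, Z), SSZ)

Reduction:
  start: add(mul(SSZ, Z), SSZ)
  [1] add(add(Z, mul(SZ, Z)), SSZ)
  [2] add(mul(SZ, Z), SSZ)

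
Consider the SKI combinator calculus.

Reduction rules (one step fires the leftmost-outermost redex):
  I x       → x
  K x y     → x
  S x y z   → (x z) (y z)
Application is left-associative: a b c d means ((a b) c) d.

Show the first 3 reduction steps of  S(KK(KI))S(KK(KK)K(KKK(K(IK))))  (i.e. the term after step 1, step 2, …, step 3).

Answer: after 3 steps: KK(KK)K(KKK(K(IK)))

Reduction:
  start: S(KK(KI))S(KK(KK)K(KKK(K(IK))))
  [1] KK(KI)(KK(KK)K(KKK(K(IK))))(S(KK(KK)K(KKK(K(IK)))))
  [2] K(KK(KK)K(KKK(K(IK))))(S(KK(KK)K(KKK(K(IK)))))
  [3] KK(KK)K(KKK(K(IK)))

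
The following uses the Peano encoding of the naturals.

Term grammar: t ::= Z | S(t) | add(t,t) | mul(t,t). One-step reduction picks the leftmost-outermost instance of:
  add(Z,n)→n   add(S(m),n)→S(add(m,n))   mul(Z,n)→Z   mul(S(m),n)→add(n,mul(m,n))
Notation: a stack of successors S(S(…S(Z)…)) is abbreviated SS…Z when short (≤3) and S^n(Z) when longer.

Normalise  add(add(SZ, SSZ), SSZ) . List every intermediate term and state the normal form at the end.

  start: add(add(SZ, SSZ), SSZ)
  [1] add(S(add(Z, SSZ)), SSZ)
  [2] S(add(add(Z, SSZ), SSZ))
  [3] S(add(SSZ, SSZ))
  [4] S(S(add(SZ, SSZ)))
  [5] S(S(S(add(Z, SSZ))))
  [6] S^5(Z)

Answer: normal form = S^5(Z)  (in 6 steps)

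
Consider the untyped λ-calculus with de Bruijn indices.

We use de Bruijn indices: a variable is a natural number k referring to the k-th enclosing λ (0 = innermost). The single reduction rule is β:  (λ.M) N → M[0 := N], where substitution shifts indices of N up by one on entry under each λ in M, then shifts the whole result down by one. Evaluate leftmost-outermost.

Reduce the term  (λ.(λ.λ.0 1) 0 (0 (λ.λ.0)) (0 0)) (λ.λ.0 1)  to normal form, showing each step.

  start: (λ.(λ.λ.0 1) 0 (0 (λ.λ.0)) (0 0)) (λ.λ.0 1)
  →1  (λ.λ.0 1) (λ.λ.0 1) ((λ.λ.0 1) (λ.λ.0)) ((λ.λ.0 1) (λ.λ.0 1))
  →2  (λ.0 (λ.λ.0 1)) ((λ.λ.0 1) (λ.λ.0)) ((λ.λ.0 1) (λ.λ.0 1))
  →3  (λ.λ.0 1) (λ.λ.0) (λ.λ.0 1) ((λ.λ.0 1) (λ.λ.0 1))
  →4  (λ.0 (λ.λ.0)) (λ.λ.0 1) ((λ.λ.0 1) (λ.λ.0 1))
  →5  (λ.λ.0 1) (λ.λ.0) ((λ.λ.0 1) (λ.λ.0 1))
  →6  (λ.0 (λ.λ.0)) ((λ.λ.0 1) (λ.λ.0 1))
  →7  (λ.λ.0 1) (λ.λ.0 1) (λ.λ.0)
  →8  (λ.0 (λ.λ.0 1)) (λ.λ.0)
  →9  (λ.λ.0) (λ.λ.0 1)
  →10  λ.0

Answer: normal form = λ.0  (in 10 steps)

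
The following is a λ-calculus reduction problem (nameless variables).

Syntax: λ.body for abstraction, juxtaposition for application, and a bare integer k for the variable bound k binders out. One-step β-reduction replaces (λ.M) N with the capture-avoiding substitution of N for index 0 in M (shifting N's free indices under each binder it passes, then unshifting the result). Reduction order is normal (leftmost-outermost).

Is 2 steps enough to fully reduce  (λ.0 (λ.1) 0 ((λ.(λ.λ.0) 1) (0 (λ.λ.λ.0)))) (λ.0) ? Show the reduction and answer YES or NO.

  start: (λ.0 (λ.1) 0 ((λ.(λ.λ.0) 1) (0 (λ.λ.λ.0)))) (λ.0)
  step 1: (λ.0) (λ.λ.0) (λ.0) ((λ.(λ.λ.0) (λ.0)) ((λ.0) (λ.λ.λ.0)))
  step 2: (λ.λ.0) (λ.0) ((λ.(λ.λ.0) (λ.0)) ((λ.0) (λ.λ.λ.0)))

Answer: NO — after 2 steps the term is (λ.λ.0) (λ.0) ((λ.(λ.λ.0) (λ.0)) ((λ.0) (λ.λ.λ.0))), not yet normal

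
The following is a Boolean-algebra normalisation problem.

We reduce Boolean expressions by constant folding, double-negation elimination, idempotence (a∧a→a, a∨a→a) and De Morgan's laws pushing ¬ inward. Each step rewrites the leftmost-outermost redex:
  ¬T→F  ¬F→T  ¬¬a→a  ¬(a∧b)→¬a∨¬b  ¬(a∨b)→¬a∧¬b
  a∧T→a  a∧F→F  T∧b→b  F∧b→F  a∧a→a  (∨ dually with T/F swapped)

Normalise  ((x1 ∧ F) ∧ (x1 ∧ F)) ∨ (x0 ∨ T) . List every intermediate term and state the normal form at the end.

Answer: normal form = T  (in 4 steps)

Derivation:
  start: ((x1 ∧ F) ∧ (x1 ∧ F)) ∨ (x0 ∨ T)
  [1] (x1 ∧ F) ∨ (x0 ∨ T)
  [2] F ∨ (x0 ∨ T)
  [3] x0 ∨ T
  [4] T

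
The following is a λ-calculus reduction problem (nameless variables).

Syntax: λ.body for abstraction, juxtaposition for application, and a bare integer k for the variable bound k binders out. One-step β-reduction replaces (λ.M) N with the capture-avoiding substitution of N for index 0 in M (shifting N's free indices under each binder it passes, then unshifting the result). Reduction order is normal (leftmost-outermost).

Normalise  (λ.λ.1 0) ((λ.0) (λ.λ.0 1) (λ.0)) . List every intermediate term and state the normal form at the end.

Answer: normal form = λ.0 (λ.0)  (in 4 steps)

Reduction:
  start: (λ.λ.1 0) ((λ.0) (λ.λ.0 1) (λ.0))
  →1  λ.(λ.0) (λ.λ.0 1) (λ.0) 0
  →2  λ.(λ.λ.0 1) (λ.0) 0
  →3  λ.(λ.0 (λ.0)) 0
  →4  λ.0 (λ.0)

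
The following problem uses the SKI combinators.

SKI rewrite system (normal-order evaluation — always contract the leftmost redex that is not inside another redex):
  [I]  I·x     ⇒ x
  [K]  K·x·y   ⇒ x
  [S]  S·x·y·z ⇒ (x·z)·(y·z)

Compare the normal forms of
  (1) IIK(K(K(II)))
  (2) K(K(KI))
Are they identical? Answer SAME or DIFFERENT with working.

Term A:
  start: IIK(K(K(II)))
  [1] IK(K(K(II)))
  [2] K(K(K(II)))
  [3] K(K(KI))

Term B:
  start: K(K(KI))

Answer: SAME — A ⇓ K(K(KI)), B ⇓ K(K(KI))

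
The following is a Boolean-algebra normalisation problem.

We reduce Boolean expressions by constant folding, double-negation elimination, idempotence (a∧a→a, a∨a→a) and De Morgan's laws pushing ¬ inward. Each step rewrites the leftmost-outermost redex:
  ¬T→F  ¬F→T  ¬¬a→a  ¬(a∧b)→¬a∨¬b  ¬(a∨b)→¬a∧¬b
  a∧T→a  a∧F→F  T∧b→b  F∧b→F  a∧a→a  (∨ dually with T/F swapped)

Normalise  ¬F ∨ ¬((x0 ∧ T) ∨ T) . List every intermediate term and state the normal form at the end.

Answer: normal form = T  (in 2 steps)

Derivation:
  start: ¬F ∨ ¬((x0 ∧ T) ∨ T)
  [1] T ∨ ¬((x0 ∧ T) ∨ T)
  [2] T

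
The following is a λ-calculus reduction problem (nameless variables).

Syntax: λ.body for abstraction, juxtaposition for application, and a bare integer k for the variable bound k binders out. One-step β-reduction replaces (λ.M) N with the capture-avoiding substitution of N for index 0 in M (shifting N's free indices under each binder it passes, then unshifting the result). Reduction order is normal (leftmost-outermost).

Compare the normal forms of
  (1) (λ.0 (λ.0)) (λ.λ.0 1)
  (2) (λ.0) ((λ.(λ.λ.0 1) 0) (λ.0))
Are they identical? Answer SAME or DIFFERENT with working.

Term A:
  start: (λ.0 (λ.0)) (λ.λ.0 1)
  step 1: (λ.λ.0 1) (λ.0)
  step 2: λ.0 (λ.0)

Term B:
  start: (λ.0) ((λ.(λ.λ.0 1) 0) (λ.0))
  step 1: (λ.(λ.λ.0 1) 0) (λ.0)
  step 2: (λ.λ.0 1) (λ.0)
  step 3: λ.0 (λ.0)

Answer: SAME — A ⇓ λ.0 (λ.0), B ⇓ λ.0 (λ.0)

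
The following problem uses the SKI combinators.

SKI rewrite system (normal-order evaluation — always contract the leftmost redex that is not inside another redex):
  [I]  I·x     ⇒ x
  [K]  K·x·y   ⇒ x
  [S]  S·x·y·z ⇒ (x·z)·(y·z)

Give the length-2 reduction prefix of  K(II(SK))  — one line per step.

Answer: after 2 steps: K(SK)

Reduction:
  start: K(II(SK))
  →1  K(I(SK))
  →2  K(SK)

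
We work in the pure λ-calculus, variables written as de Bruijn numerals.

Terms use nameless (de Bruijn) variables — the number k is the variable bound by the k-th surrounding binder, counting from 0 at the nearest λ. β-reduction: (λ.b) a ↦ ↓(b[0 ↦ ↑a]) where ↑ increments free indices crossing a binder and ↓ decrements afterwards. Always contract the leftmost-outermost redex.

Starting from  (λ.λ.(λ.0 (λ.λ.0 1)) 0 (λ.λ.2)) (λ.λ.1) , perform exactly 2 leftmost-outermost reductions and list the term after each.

  start: (λ.λ.(λ.0 (λ.λ.0 1)) 0 (λ.λ.2)) (λ.λ.1)
  step 1: λ.(λ.0 (λ.λ.0 1)) 0 (λ.λ.2)
  step 2: λ.0 (λ.λ.0 1) (λ.λ.2)

Answer: after 2 steps: λ.0 (λ.λ.0 1) (λ.λ.2)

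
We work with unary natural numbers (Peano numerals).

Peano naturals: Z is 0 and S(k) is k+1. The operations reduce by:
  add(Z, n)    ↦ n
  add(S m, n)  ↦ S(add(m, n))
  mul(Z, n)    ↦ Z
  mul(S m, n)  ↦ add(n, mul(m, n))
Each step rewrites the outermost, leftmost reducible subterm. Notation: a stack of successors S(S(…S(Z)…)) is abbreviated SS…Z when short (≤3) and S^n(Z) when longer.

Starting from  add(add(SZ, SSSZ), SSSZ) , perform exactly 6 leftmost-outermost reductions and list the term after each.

Answer: after 6 steps: S(S(S(S(add(Z, SSSZ)))))

Derivation:
  start: add(add(SZ, SSSZ), SSSZ)
  →1  add(S(add(Z, SSSZ)), SSSZ)
  →2  S(add(add(Z, SSSZ), SSSZ))
  →3  S(add(SSSZ, SSSZ))
  →4  S(S(add(SSZ, SSSZ)))
  →5  S(S(S(add(SZ, SSSZ))))
  →6  S(S(S(S(add(Z, SSSZ)))))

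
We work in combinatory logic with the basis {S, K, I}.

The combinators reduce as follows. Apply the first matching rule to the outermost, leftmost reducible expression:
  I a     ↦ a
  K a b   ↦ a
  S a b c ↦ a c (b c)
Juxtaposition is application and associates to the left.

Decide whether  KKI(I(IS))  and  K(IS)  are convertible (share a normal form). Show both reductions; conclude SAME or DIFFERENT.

Term A:
  start: KKI(I(IS))
  →1  K(I(IS))
  →2  K(IS)
  →3  KS

Term B:
  start: K(IS)
  →1  KS

Answer: SAME — A ⇓ KS, B ⇓ KS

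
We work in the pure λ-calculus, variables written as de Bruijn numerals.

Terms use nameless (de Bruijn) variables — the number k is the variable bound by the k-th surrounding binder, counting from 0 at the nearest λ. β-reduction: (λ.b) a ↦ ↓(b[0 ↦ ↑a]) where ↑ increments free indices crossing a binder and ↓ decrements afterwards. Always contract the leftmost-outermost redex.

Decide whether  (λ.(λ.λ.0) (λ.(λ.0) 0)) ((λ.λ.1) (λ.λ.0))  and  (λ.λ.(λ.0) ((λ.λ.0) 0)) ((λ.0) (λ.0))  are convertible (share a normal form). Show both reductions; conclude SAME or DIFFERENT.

Term A:
  start: (λ.(λ.λ.0) (λ.(λ.0) 0)) ((λ.λ.1) (λ.λ.0))
  step 1: (λ.λ.0) (λ.(λ.0) 0)
  step 2: λ.0

Term B:
  start: (λ.λ.(λ.0) ((λ.λ.0) 0)) ((λ.0) (λ.0))
  step 1: λ.(λ.0) ((λ.λ.0) 0)
  step 2: λ.(λ.λ.0) 0
  step 3: λ.λ.0

Answer: DIFFERENT — A ⇓ λ.0, B ⇓ λ.λ.0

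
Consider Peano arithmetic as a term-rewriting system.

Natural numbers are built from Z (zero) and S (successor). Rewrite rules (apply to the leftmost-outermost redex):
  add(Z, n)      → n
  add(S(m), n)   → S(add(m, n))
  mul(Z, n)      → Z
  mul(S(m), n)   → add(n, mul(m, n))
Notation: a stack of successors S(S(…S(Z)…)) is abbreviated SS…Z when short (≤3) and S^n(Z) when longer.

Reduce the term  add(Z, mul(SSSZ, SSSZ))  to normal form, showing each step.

  start: add(Z, mul(SSSZ, SSSZ))
  step 1: mul(SSSZ, SSSZ)
  step 2: add(SSSZ, mul(SSZ, SSSZ))
  step 3: S(add(SSZ, mul(SSZ, SSSZ)))
  step 4: S(S(add(SZ, mul(SSZ, SSSZ))))
  step 5: S(S(S(add(Z, mul(SSZ, SSSZ)))))
  step 6: S(S(S(mul(SSZ, SSSZ))))
  step 7: S(S(S(add(SSSZ, mul(SZ, SSSZ)))))
  step 8: S(S(S(S(add(SSZ, mul(SZ, SSSZ))))))
  step 9: S(S(S(S(S(add(SZ, mul(SZ, SSSZ)))))))
  step 10: S(S(S(S(S(S(add(Z, mul(SZ, SSSZ))))))))
  step 11: S(S(S(S(S(S(mul(SZ, SSSZ)))))))
  step 12: S(S(S(S(S(S(add(SSSZ, mul(Z, SSSZ))))))))
  step 13: S(S(S(S(S(S(S(add(SSZ, mul(Z, SSSZ)))))))))
  step 14: S(S(S(S(S(S(S(S(add(SZ, mul(Z, SSSZ))))))))))
  step 15: S(S(S(S(S(S(S(S(S(add(Z, mul(Z, SSSZ)))))))))))
  step 16: S(S(S(S(S(S(S(S(S(mul(Z, SSSZ))))))))))
  step 17: S^9(Z)

Answer: normal form = S^9(Z)  (in 17 steps)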